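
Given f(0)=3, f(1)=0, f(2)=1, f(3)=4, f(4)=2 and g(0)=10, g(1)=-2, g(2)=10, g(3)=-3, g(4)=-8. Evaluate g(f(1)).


f(1) = 0
g(0) = 10

10


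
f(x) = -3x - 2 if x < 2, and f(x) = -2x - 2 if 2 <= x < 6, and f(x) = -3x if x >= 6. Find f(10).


10 satisfies x >= 6
f(10) = -30

-30


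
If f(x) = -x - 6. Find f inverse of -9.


Solve -x - 6 = -9
x = (-9 + 6) / (-1) = 3

3


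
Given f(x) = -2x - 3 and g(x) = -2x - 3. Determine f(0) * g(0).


f(0) = -3
g(0) = -3
Product = 9

9


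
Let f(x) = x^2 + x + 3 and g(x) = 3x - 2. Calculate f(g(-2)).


59


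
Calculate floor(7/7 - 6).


-5


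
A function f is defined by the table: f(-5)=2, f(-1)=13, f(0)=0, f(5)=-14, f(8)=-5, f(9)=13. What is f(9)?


Reading from the table at x = 9

13


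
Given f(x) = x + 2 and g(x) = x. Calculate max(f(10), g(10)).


f(10) = 12
g(10) = 10
max = 12

12


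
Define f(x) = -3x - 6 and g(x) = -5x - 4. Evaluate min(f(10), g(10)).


f(10) = -36
g(10) = -54
min = -54

-54


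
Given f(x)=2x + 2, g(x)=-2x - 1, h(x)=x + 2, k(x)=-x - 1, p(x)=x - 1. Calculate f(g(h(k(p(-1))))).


p(-1) = -2
k(-2) = 1
h(1) = 3
g(3) = -7
f(-7) = -12

-12


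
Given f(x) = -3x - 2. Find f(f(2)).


f(2) = -8
f(-8) = 22

22


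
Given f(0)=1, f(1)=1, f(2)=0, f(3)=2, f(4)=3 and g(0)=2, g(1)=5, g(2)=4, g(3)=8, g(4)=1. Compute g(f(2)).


f(2) = 0
g(0) = 2

2


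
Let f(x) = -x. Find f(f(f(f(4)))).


f(4) = -4
f(-4) = 4
f(4) = -4
f(-4) = 4

4


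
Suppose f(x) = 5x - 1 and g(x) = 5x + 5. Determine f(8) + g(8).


f(8) = 39
g(8) = 45
Sum = 84

84


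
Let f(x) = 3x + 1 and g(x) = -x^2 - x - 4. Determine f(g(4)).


g(4) = -24
f(-24) = -71

-71


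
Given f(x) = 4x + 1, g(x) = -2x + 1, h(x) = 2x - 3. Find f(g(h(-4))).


h(-4) = -11
g(-11) = 23
f(23) = 93

93


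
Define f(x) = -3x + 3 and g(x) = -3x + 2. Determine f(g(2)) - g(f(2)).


4


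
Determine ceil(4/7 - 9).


4/7 = 0.5714
0.5714 - 9 = -8.4286
ceil(-8.4286) = -8

-8


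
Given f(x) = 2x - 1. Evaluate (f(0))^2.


1


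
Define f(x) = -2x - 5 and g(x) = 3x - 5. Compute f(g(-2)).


g(-2) = -11
f(-11) = 17

17


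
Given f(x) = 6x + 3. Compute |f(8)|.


f(8) = 51
|51| = 51

51


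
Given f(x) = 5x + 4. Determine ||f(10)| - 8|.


f(10) = 54
|54| = 54
|54 - 8| = 46

46


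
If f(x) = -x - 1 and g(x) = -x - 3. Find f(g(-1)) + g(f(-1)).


f(g(-1)) = 1
g(f(-1)) = -3
Sum = -2

-2


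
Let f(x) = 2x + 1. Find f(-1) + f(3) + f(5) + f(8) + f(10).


f(-1) = -1
f(3) = 7
f(5) = 11
f(8) = 17
f(10) = 21
Sum = 55

55


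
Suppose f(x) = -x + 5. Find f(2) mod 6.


f(2) = 3
3 mod 6 = 3

3


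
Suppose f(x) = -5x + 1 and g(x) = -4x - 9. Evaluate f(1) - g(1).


f(1) = -4
g(1) = -13
Difference = 9

9


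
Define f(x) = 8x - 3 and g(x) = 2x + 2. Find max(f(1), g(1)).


f(1) = 5
g(1) = 4
max = 5

5


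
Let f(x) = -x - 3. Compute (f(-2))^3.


f(-2) = -1
(-1)^3 = -1

-1


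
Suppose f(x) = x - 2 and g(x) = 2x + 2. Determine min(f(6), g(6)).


f(6) = 4
g(6) = 14
min = 4

4


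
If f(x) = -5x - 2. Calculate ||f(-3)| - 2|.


f(-3) = 13
|13| = 13
|13 - 2| = 11

11


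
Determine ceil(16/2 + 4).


16/2 = 8
8 + 4 = 12
ceil(12) = 12

12


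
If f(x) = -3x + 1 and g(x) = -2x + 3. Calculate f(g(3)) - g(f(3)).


-9


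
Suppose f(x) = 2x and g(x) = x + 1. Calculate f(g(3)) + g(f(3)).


f(g(3)) = 8
g(f(3)) = 7
Sum = 15

15


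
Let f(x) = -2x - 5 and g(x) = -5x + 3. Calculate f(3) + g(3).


f(3) = -11
g(3) = -12
Sum = -23

-23


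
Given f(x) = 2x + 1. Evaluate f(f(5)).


f(5) = 11
f(11) = 23

23


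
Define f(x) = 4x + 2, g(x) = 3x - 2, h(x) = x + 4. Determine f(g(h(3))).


h(3) = 7
g(7) = 19
f(19) = 78

78


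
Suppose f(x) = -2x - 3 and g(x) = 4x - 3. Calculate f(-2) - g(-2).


f(-2) = 1
g(-2) = -11
Difference = 12

12


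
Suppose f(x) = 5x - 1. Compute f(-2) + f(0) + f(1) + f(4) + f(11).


f(-2) = -11
f(0) = -1
f(1) = 4
f(4) = 19
f(11) = 54
Sum = 65

65


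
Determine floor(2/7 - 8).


-8


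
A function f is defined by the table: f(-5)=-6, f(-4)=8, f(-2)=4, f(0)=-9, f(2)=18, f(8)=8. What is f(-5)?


Reading from the table at x = -5

-6


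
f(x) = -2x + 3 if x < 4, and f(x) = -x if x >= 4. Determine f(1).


1 satisfies x < 4
f(1) = 1

1


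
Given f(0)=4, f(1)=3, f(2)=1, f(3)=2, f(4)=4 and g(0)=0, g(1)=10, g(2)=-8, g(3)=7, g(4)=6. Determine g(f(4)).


f(4) = 4
g(4) = 6

6


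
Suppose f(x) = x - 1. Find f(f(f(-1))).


-4


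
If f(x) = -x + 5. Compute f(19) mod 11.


8


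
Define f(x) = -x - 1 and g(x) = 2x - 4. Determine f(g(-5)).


13


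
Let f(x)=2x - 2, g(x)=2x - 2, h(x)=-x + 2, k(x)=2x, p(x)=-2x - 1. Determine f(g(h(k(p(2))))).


42


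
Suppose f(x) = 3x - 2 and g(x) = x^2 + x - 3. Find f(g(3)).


g(3) = 9
f(9) = 25

25


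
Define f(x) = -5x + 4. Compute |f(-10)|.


f(-10) = 54
|54| = 54

54


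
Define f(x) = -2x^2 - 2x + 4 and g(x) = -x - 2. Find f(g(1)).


g(1) = -3
f(-3) = (-2)*(-3)^2 - 2*(-3) + 4 = -8

-8


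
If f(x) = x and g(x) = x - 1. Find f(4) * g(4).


f(4) = 4
g(4) = 3
Product = 12

12


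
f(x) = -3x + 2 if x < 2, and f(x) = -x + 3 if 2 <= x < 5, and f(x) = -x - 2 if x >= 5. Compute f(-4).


14


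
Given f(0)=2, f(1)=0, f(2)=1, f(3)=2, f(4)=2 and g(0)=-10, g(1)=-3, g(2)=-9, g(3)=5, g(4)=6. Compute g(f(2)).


f(2) = 1
g(1) = -3

-3


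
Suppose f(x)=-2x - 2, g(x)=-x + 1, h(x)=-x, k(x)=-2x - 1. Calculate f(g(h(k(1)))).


k(1) = -3
h(-3) = 3
g(3) = -2
f(-2) = 2

2


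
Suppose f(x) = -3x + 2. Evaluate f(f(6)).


f(6) = -16
f(-16) = 50

50


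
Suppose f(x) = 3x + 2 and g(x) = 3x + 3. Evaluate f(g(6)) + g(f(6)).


f(g(6)) = 65
g(f(6)) = 63
Sum = 128

128


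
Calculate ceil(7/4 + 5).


7/4 = 1.75
1.75 + 5 = 6.75
ceil(6.75) = 7

7


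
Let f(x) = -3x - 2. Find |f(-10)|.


f(-10) = 28
|28| = 28

28


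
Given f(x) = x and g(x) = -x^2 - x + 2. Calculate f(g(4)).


g(4) = -18
f(-18) = -18

-18


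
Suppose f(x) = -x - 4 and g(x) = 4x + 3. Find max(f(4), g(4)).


f(4) = -8
g(4) = 19
max = 19

19


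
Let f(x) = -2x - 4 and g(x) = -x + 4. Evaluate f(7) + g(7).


f(7) = -18
g(7) = -3
Sum = -21

-21


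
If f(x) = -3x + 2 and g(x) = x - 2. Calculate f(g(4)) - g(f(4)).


f(g(4)) = -4
g(f(4)) = -12
Difference = 8

8


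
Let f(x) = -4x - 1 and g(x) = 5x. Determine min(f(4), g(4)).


f(4) = -17
g(4) = 20
min = -17

-17


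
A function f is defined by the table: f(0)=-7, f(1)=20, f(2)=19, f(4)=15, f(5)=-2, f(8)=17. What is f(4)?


15


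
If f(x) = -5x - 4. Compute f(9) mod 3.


f(9) = -49
-49 mod 3 = 2

2


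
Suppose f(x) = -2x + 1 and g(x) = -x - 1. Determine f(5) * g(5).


f(5) = -9
g(5) = -6
Product = 54

54


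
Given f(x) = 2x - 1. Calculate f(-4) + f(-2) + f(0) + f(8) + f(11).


f(-4) = -9
f(-2) = -5
f(0) = -1
f(8) = 15
f(11) = 21
Sum = 21

21


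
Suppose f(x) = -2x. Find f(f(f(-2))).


f(-2) = 4
f(4) = -8
f(-8) = 16

16


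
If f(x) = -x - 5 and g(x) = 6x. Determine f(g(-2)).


7


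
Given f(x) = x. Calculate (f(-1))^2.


1


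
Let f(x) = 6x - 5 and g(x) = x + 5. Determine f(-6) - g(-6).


f(-6) = -41
g(-6) = -1
Difference = -40

-40


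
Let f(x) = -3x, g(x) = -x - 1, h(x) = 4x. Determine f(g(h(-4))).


h(-4) = -16
g(-16) = 15
f(15) = -45

-45


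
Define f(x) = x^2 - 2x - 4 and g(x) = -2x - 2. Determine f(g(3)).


g(3) = -8
f(-8) = 1*(-8)^2 - 2*(-8) - 4 = 76

76


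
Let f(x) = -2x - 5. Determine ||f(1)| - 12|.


5


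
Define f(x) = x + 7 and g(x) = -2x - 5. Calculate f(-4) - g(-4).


f(-4) = 3
g(-4) = 3
Difference = 0

0


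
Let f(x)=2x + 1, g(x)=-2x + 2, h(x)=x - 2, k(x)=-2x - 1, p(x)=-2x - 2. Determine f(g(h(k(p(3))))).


p(3) = -8
k(-8) = 15
h(15) = 13
g(13) = -24
f(-24) = -47

-47


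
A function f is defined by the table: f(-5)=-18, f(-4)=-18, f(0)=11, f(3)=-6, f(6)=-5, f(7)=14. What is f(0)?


Reading from the table at x = 0

11


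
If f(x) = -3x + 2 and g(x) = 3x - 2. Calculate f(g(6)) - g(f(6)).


f(g(6)) = -46
g(f(6)) = -50
Difference = 4

4


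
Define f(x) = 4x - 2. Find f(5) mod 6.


f(5) = 18
18 mod 6 = 0

0


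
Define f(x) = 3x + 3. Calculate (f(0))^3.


f(0) = 3
(3)^3 = 27

27


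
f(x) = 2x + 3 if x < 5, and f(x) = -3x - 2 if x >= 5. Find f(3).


3 satisfies x < 5
f(3) = 9

9


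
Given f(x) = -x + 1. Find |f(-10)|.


11


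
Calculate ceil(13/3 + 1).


13/3 = 4.3333
4.3333 + 1 = 5.3333
ceil(5.3333) = 6

6


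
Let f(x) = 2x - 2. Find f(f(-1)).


f(-1) = -4
f(-4) = -10

-10


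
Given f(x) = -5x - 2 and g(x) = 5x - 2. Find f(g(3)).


-67


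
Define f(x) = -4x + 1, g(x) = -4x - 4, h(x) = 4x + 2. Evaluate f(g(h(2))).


h(2) = 10
g(10) = -44
f(-44) = 177

177


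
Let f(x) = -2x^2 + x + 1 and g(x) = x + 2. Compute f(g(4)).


g(4) = 6
f(6) = (-2)*(6)^2 + 1*(6) + 1 = -65

-65


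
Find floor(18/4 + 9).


13


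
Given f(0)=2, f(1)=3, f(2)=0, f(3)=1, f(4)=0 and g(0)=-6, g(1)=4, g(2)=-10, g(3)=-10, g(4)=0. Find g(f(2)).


f(2) = 0
g(0) = -6

-6


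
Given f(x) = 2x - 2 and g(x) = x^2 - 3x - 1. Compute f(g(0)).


-4


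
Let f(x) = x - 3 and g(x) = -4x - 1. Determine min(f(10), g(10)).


f(10) = 7
g(10) = -41
min = -41

-41


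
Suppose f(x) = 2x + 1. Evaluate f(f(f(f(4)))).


f(4) = 9
f(9) = 19
f(19) = 39
f(39) = 79

79


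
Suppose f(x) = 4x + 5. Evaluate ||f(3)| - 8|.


f(3) = 17
|17| = 17
|17 - 8| = 9

9


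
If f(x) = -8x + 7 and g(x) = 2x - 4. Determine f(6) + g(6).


f(6) = -41
g(6) = 8
Sum = -33

-33


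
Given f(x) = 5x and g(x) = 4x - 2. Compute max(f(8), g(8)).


f(8) = 40
g(8) = 30
max = 40

40


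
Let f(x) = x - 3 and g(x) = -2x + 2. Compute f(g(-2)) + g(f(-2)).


f(g(-2)) = 3
g(f(-2)) = 12
Sum = 15

15


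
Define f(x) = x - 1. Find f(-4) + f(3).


-3


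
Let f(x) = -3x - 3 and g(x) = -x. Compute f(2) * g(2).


18


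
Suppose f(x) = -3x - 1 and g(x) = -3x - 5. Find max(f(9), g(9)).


f(9) = -28
g(9) = -32
max = -28

-28


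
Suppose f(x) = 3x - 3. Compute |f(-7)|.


f(-7) = -24
|-24| = 24

24


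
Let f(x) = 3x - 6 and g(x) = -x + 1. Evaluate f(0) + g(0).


-5


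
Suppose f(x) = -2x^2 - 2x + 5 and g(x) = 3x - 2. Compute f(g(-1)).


g(-1) = -5
f(-5) = (-2)*(-5)^2 - 2*(-5) + 5 = -35

-35


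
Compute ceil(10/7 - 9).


10/7 = 1.4286
1.4286 - 9 = -7.5714
ceil(-7.5714) = -7

-7


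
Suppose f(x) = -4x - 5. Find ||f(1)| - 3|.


f(1) = -9
|-9| = 9
|9 - 3| = 6

6


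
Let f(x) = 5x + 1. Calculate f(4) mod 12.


f(4) = 21
21 mod 12 = 9

9


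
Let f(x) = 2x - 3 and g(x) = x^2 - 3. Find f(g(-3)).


g(-3) = 6
f(6) = 9

9


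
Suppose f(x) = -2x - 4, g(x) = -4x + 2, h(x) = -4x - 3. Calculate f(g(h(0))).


-32


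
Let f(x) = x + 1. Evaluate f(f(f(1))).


f(1) = 2
f(2) = 3
f(3) = 4

4


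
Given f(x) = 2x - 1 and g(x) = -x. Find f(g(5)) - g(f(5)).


f(g(5)) = -11
g(f(5)) = -9
Difference = -2

-2


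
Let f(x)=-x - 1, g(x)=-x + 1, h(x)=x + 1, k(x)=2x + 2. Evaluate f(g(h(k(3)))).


k(3) = 8
h(8) = 9
g(9) = -8
f(-8) = 7

7


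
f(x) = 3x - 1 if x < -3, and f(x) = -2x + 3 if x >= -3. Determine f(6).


6 satisfies x >= -3
f(6) = -9

-9


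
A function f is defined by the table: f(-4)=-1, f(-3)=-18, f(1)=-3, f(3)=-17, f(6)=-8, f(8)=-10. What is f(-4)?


Reading from the table at x = -4

-1


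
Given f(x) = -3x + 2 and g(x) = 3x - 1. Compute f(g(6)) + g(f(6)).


f(g(6)) = -49
g(f(6)) = -49
Sum = -98

-98


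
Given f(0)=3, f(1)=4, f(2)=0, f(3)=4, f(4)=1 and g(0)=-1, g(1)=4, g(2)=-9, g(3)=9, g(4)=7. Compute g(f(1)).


f(1) = 4
g(4) = 7

7


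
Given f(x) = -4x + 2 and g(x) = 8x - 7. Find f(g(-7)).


g(-7) = -63
f(-63) = 254

254


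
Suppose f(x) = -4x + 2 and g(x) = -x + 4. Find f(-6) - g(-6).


f(-6) = 26
g(-6) = 10
Difference = 16

16


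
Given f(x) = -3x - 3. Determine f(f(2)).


f(2) = -9
f(-9) = 24

24


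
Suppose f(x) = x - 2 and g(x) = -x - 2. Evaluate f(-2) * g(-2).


f(-2) = -4
g(-2) = 0
Product = 0

0


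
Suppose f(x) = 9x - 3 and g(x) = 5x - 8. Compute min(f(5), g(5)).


17


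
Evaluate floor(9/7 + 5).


9/7 = 1.2857
1.2857 + 5 = 6.2857
floor(6.2857) = 6

6


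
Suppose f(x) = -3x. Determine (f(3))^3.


-729


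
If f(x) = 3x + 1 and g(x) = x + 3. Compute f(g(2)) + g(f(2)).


f(g(2)) = 16
g(f(2)) = 10
Sum = 26

26


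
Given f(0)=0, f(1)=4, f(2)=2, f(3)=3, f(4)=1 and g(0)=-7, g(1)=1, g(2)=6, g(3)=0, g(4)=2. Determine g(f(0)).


-7


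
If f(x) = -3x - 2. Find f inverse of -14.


Solve -3x - 2 = -14
x = (-14 + 2) / (-3) = 4

4


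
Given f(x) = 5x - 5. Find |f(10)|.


45


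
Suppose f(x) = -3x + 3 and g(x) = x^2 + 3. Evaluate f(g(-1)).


g(-1) = 4
f(4) = -9

-9


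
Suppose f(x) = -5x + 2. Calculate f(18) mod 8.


f(18) = -88
-88 mod 8 = 0

0


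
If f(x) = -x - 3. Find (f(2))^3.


f(2) = -5
(-5)^3 = -125

-125


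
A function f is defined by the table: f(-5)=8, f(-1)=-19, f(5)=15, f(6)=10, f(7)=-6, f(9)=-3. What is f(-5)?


Reading from the table at x = -5

8


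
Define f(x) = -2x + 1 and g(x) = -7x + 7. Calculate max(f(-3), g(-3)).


f(-3) = 7
g(-3) = 28
max = 28

28


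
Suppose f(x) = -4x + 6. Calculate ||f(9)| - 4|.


f(9) = -30
|-30| = 30
|30 - 4| = 26

26


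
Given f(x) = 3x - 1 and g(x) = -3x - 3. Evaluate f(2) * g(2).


f(2) = 5
g(2) = -9
Product = -45

-45


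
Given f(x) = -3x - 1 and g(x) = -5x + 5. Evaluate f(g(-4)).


g(-4) = 25
f(25) = -76

-76


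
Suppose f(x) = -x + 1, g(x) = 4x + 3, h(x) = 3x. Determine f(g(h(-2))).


h(-2) = -6
g(-6) = -21
f(-21) = 22

22


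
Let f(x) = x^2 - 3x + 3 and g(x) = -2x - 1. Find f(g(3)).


g(3) = -7
f(-7) = 1*(-7)^2 - 3*(-7) + 3 = 73

73


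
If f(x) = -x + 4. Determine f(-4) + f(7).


f(-4) = 8
f(7) = -3
Sum = 5

5


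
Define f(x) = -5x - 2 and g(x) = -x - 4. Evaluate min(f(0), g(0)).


f(0) = -2
g(0) = -4
min = -4

-4


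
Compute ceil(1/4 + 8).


1/4 = 0.25
0.25 + 8 = 8.25
ceil(8.25) = 9

9


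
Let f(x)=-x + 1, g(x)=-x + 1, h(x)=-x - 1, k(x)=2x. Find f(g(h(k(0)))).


k(0) = 0
h(0) = -1
g(-1) = 2
f(2) = -1

-1


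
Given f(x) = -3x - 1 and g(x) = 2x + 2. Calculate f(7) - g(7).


f(7) = -22
g(7) = 16
Difference = -38

-38


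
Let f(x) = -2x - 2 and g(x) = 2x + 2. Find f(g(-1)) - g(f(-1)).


f(g(-1)) = -2
g(f(-1)) = 2
Difference = -4

-4


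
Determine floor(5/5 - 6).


-5


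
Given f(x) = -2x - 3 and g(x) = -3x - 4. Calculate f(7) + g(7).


f(7) = -17
g(7) = -25
Sum = -42

-42


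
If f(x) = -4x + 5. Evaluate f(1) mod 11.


f(1) = 1
1 mod 11 = 1

1


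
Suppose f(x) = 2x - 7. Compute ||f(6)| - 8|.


3


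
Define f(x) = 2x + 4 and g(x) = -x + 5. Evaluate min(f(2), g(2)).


3


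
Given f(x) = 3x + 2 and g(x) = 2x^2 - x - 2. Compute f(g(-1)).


g(-1) = 1
f(1) = 5

5


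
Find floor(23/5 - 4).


23/5 = 4.6
4.6 - 4 = 0.6
floor(0.6) = 0

0


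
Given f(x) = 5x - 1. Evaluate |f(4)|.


f(4) = 19
|19| = 19

19


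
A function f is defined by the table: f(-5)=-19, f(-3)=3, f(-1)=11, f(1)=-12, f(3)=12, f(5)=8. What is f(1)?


-12


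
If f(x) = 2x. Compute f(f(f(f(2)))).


f(2) = 4
f(4) = 8
f(8) = 16
f(16) = 32

32


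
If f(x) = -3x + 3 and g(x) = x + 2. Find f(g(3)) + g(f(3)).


f(g(3)) = -12
g(f(3)) = -4
Sum = -16

-16


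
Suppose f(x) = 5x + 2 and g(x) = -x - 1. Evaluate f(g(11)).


-58


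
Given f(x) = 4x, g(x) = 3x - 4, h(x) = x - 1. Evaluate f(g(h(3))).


h(3) = 2
g(2) = 2
f(2) = 8

8


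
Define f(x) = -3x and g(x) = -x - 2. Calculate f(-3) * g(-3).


f(-3) = 9
g(-3) = 1
Product = 9

9


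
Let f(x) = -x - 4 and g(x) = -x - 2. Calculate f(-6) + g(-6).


6


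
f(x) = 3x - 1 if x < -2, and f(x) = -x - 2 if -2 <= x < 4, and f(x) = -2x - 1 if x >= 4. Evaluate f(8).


-17


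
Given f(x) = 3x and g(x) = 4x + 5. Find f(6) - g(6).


-11


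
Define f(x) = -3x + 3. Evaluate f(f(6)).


f(6) = -15
f(-15) = 48

48


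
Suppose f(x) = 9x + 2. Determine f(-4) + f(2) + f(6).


f(-4) = -34
f(2) = 20
f(6) = 56
Sum = 42

42


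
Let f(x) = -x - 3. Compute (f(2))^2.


f(2) = -5
(-5)^2 = 25

25


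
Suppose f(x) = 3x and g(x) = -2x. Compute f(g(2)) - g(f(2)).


f(g(2)) = -12
g(f(2)) = -12
Difference = 0

0


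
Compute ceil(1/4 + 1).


2


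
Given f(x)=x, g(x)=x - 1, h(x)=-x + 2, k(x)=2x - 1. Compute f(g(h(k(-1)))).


4


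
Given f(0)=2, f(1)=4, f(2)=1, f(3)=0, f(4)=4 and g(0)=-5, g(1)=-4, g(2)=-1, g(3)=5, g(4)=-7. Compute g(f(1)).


-7


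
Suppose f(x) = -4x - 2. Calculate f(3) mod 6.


4


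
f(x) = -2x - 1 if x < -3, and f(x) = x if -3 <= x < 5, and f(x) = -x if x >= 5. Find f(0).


0


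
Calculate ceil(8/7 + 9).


8/7 = 1.1429
1.1429 + 9 = 10.1429
ceil(10.1429) = 11

11


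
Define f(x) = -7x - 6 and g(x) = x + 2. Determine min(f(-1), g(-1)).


f(-1) = 1
g(-1) = 1
min = 1

1


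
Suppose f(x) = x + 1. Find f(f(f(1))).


4


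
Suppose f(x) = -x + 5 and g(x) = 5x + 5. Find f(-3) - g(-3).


f(-3) = 8
g(-3) = -10
Difference = 18

18


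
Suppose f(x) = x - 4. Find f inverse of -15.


Solve x - 4 = -15
x = (-15 + 4) / 1 = -11

-11


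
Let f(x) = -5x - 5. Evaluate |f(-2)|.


f(-2) = 5
|5| = 5

5


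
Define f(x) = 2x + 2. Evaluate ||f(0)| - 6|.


f(0) = 2
|2| = 2
|2 - 6| = 4

4


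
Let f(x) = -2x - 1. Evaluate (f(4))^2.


f(4) = -9
(-9)^2 = 81

81


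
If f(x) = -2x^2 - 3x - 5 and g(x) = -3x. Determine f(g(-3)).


g(-3) = 9
f(9) = (-2)*(9)^2 - 3*(9) - 5 = -194

-194


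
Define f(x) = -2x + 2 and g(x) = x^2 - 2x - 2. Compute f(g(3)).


g(3) = 1
f(1) = 0

0


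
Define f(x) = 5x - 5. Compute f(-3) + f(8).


f(-3) = -20
f(8) = 35
Sum = 15

15


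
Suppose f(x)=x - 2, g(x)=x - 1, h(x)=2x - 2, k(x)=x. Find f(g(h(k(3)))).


k(3) = 3
h(3) = 4
g(4) = 3
f(3) = 1

1


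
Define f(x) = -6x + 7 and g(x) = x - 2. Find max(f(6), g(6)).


f(6) = -29
g(6) = 4
max = 4

4


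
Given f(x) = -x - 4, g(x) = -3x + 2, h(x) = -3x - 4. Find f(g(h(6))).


h(6) = -22
g(-22) = 68
f(68) = -72

-72


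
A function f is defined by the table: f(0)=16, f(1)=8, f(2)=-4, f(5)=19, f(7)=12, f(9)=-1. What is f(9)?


Reading from the table at x = 9

-1


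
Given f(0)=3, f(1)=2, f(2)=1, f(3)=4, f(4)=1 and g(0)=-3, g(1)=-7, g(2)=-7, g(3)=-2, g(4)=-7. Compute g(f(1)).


f(1) = 2
g(2) = -7

-7


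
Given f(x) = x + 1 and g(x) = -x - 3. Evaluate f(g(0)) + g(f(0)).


f(g(0)) = -2
g(f(0)) = -4
Sum = -6

-6


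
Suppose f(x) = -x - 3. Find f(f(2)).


2


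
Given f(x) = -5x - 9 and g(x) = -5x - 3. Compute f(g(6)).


g(6) = -33
f(-33) = 156

156


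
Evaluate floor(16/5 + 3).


16/5 = 3.2
3.2 + 3 = 6.2
floor(6.2) = 6

6


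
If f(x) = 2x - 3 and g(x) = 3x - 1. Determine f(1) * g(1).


-2


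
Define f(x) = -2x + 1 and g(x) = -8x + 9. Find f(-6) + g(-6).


f(-6) = 13
g(-6) = 57
Sum = 70

70


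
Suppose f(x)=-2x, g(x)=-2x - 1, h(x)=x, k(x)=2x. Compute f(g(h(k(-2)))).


k(-2) = -4
h(-4) = -4
g(-4) = 7
f(7) = -14

-14


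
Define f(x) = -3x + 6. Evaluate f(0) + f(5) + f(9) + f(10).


-48


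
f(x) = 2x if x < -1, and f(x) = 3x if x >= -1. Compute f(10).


10 satisfies x >= -1
f(10) = 30

30


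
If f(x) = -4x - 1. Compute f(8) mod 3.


f(8) = -33
-33 mod 3 = 0

0


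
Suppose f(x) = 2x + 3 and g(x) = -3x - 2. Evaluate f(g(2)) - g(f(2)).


f(g(2)) = -13
g(f(2)) = -23
Difference = 10

10


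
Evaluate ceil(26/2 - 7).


26/2 = 13
13 - 7 = 6
ceil(6) = 6

6


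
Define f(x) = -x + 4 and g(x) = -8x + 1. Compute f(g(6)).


g(6) = -47
f(-47) = 51

51


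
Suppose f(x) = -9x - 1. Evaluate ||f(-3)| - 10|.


f(-3) = 26
|26| = 26
|26 - 10| = 16

16


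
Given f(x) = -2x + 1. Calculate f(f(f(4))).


f(4) = -7
f(-7) = 15
f(15) = -29

-29


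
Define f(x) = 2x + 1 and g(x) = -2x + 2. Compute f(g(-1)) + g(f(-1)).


f(g(-1)) = 9
g(f(-1)) = 4
Sum = 13

13


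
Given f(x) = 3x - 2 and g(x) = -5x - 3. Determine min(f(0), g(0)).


-3


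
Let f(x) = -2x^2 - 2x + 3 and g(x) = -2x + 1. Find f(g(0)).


g(0) = 1
f(1) = (-2)*(1)^2 - 2*(1) + 3 = -1

-1


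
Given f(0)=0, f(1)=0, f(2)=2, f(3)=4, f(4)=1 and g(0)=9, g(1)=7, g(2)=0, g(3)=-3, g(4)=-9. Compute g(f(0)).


f(0) = 0
g(0) = 9

9


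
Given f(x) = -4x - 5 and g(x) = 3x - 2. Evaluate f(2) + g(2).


f(2) = -13
g(2) = 4
Sum = -9

-9


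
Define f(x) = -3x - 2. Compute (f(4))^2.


f(4) = -14
(-14)^2 = 196

196


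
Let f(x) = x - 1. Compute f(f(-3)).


f(-3) = -4
f(-4) = -5

-5


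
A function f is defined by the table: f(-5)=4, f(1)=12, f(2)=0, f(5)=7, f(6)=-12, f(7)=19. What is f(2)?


Reading from the table at x = 2

0


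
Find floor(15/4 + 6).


15/4 = 3.75
3.75 + 6 = 9.75
floor(9.75) = 9

9


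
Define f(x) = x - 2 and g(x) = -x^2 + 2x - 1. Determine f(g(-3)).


g(-3) = -16
f(-16) = -18

-18


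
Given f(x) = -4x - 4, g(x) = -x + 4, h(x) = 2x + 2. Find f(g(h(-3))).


h(-3) = -4
g(-4) = 8
f(8) = -36

-36


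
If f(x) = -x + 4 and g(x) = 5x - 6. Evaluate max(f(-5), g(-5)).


9


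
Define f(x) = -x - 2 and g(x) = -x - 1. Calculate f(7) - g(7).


f(7) = -9
g(7) = -8
Difference = -1

-1


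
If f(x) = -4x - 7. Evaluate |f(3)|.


f(3) = -19
|-19| = 19

19


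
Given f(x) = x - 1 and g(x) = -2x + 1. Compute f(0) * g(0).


-1


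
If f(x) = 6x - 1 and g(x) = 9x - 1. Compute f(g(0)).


g(0) = -1
f(-1) = -7

-7


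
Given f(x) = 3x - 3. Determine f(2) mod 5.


3


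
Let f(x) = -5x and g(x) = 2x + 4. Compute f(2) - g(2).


f(2) = -10
g(2) = 8
Difference = -18

-18


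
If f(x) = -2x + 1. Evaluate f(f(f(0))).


f(0) = 1
f(1) = -1
f(-1) = 3

3


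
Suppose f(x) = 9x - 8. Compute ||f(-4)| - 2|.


f(-4) = -44
|-44| = 44
|44 - 2| = 42

42


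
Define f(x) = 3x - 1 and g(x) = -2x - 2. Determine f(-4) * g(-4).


f(-4) = -13
g(-4) = 6
Product = -78

-78


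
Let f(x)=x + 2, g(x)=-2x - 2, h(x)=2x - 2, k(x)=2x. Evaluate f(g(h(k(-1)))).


k(-1) = -2
h(-2) = -6
g(-6) = 10
f(10) = 12

12


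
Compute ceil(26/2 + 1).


26/2 = 13
13 + 1 = 14
ceil(14) = 14

14


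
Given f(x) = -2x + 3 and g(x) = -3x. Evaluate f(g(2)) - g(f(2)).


12


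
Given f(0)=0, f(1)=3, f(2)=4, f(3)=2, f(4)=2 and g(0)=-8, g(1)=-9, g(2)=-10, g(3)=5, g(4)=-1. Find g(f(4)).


-10


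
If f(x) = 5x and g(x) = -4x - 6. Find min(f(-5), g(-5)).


f(-5) = -25
g(-5) = 14
min = -25

-25


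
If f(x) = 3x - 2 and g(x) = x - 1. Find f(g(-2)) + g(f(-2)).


f(g(-2)) = -11
g(f(-2)) = -9
Sum = -20

-20


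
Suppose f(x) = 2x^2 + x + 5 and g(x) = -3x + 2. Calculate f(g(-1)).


g(-1) = 5
f(5) = 2*(5)^2 + 1*(5) + 5 = 60

60


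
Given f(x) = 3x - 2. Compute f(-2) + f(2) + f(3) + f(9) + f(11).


f(-2) = -8
f(2) = 4
f(3) = 7
f(9) = 25
f(11) = 31
Sum = 59

59


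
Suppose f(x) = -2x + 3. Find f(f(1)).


f(1) = 1
f(1) = 1

1


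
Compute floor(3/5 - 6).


3/5 = 0.6
0.6 - 6 = -5.4
floor(-5.4) = -6

-6


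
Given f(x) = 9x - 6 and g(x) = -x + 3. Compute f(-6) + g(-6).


f(-6) = -60
g(-6) = 9
Sum = -51

-51


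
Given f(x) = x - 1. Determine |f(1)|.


f(1) = 0
|0| = 0

0


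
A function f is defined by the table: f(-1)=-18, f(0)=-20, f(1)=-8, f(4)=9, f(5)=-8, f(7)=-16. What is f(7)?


Reading from the table at x = 7

-16


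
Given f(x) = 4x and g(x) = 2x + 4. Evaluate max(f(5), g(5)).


f(5) = 20
g(5) = 14
max = 20

20


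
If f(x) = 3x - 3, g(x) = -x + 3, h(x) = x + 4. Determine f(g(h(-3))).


h(-3) = 1
g(1) = 2
f(2) = 3

3


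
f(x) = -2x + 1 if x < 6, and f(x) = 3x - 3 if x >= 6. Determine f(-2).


-2 satisfies x < 6
f(-2) = 5

5


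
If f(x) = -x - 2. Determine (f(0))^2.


f(0) = -2
(-2)^2 = 4

4


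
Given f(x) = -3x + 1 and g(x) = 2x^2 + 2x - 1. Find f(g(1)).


g(1) = 3
f(3) = -8

-8


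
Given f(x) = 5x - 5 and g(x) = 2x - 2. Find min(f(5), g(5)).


f(5) = 20
g(5) = 8
min = 8

8


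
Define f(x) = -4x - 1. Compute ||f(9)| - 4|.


33


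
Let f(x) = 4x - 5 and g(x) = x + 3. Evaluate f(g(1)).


11


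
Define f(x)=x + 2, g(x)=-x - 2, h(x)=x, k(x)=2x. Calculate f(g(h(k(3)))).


k(3) = 6
h(6) = 6
g(6) = -8
f(-8) = -6

-6


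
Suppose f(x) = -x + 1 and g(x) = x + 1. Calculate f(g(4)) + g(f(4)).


f(g(4)) = -4
g(f(4)) = -2
Sum = -6

-6


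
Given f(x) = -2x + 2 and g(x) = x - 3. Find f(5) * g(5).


f(5) = -8
g(5) = 2
Product = -16

-16


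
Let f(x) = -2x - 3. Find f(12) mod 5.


f(12) = -27
-27 mod 5 = 3

3


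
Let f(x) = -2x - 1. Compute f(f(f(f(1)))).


f(1) = -3
f(-3) = 5
f(5) = -11
f(-11) = 21

21


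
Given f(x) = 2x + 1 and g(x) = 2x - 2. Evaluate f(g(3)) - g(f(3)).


-3


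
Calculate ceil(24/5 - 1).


24/5 = 4.8
4.8 - 1 = 3.8
ceil(3.8) = 4

4


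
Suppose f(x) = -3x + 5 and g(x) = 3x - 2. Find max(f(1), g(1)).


f(1) = 2
g(1) = 1
max = 2

2


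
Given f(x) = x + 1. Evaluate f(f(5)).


f(5) = 6
f(6) = 7

7


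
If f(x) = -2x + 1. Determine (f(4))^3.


-343


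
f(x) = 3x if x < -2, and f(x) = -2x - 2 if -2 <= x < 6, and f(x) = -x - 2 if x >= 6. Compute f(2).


2 satisfies -2 <= x < 6
f(2) = -6

-6


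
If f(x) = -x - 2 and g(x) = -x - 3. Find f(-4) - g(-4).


f(-4) = 2
g(-4) = 1
Difference = 1

1


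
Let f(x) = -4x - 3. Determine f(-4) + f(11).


f(-4) = 13
f(11) = -47
Sum = -34

-34


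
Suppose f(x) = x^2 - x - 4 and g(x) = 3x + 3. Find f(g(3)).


g(3) = 12
f(12) = 1*(12)^2 - 1*(12) - 4 = 128

128


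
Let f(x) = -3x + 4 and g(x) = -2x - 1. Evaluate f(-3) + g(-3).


f(-3) = 13
g(-3) = 5
Sum = 18

18


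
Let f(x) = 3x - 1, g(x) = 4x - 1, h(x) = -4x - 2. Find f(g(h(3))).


h(3) = -14
g(-14) = -57
f(-57) = -172

-172


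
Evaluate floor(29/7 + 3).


29/7 = 4.1429
4.1429 + 3 = 7.1429
floor(7.1429) = 7

7


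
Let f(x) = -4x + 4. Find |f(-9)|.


f(-9) = 40
|40| = 40

40


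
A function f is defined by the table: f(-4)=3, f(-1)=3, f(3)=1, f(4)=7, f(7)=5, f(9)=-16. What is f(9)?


Reading from the table at x = 9

-16


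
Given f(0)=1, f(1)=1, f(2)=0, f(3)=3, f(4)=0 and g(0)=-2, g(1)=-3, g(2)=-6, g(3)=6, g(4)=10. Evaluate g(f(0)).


f(0) = 1
g(1) = -3

-3


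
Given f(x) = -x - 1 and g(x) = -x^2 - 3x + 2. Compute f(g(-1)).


-5


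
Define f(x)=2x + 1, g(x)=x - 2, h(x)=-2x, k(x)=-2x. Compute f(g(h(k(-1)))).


k(-1) = 2
h(2) = -4
g(-4) = -6
f(-6) = -11

-11


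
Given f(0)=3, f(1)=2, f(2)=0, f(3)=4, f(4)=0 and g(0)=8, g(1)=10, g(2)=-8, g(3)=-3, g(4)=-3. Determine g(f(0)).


f(0) = 3
g(3) = -3

-3


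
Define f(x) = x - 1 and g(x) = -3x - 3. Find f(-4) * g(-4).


-45


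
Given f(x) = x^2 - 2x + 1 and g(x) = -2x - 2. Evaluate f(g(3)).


81


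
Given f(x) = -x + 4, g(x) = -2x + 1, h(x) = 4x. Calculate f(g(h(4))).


h(4) = 16
g(16) = -31
f(-31) = 35

35


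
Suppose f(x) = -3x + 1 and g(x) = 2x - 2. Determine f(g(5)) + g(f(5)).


f(g(5)) = -23
g(f(5)) = -30
Sum = -53

-53


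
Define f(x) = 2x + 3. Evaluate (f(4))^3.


1331


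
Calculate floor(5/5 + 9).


5/5 = 1
1 + 9 = 10
floor(10) = 10

10


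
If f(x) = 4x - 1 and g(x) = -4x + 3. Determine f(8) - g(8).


f(8) = 31
g(8) = -29
Difference = 60

60


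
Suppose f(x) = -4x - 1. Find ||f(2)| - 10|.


1


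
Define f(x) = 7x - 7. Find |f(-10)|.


f(-10) = -77
|-77| = 77

77


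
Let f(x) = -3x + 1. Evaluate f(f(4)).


f(4) = -11
f(-11) = 34

34


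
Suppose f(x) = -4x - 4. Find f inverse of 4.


Solve -4x - 4 = 4
x = (4 + 4) / (-4) = -2

-2


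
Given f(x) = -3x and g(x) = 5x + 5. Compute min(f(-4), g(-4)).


f(-4) = 12
g(-4) = -15
min = -15

-15


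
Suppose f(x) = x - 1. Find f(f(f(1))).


f(1) = 0
f(0) = -1
f(-1) = -2

-2


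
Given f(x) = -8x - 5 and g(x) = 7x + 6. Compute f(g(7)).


g(7) = 55
f(55) = -445

-445


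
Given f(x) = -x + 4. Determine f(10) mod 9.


f(10) = -6
-6 mod 9 = 3

3


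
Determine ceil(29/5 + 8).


29/5 = 5.8
5.8 + 8 = 13.8
ceil(13.8) = 14

14


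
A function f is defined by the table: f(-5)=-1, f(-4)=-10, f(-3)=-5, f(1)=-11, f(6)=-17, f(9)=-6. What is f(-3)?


Reading from the table at x = -3

-5


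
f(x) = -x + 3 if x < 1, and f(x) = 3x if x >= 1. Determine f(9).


27


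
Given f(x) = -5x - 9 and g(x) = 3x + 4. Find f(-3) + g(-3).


f(-3) = 6
g(-3) = -5
Sum = 1

1


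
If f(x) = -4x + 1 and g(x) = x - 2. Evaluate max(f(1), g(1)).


f(1) = -3
g(1) = -1
max = -1

-1


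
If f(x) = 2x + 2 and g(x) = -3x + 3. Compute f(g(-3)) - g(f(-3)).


f(g(-3)) = 26
g(f(-3)) = 15
Difference = 11

11


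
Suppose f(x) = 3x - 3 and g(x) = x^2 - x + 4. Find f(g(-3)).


45


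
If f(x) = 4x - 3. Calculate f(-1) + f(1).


f(-1) = -7
f(1) = 1
Sum = -6

-6


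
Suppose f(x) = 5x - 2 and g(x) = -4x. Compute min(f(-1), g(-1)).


f(-1) = -7
g(-1) = 4
min = -7

-7


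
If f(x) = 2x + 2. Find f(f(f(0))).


f(0) = 2
f(2) = 6
f(6) = 14

14


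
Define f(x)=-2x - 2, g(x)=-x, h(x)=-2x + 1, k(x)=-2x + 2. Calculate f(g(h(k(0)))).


k(0) = 2
h(2) = -3
g(-3) = 3
f(3) = -8

-8


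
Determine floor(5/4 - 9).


-8


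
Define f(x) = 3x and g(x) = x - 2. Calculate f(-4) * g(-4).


f(-4) = -12
g(-4) = -6
Product = 72

72


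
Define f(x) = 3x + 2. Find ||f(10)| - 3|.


f(10) = 32
|32| = 32
|32 - 3| = 29

29


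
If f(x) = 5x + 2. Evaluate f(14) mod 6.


f(14) = 72
72 mod 6 = 0

0


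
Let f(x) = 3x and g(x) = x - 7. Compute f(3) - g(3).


f(3) = 9
g(3) = -4
Difference = 13

13


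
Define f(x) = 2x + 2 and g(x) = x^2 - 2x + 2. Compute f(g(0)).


g(0) = 2
f(2) = 6

6


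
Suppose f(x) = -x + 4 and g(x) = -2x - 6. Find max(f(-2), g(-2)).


f(-2) = 6
g(-2) = -2
max = 6

6


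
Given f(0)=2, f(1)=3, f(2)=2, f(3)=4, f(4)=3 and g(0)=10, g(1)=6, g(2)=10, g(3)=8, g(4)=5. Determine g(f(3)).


f(3) = 4
g(4) = 5

5


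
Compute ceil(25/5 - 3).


25/5 = 5
5 - 3 = 2
ceil(2) = 2

2


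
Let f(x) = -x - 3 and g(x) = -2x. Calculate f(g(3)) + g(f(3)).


f(g(3)) = 3
g(f(3)) = 12
Sum = 15

15


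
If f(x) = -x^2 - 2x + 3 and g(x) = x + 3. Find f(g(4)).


-60


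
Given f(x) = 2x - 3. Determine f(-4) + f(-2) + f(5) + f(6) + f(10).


f(-4) = -11
f(-2) = -7
f(5) = 7
f(6) = 9
f(10) = 17
Sum = 15

15


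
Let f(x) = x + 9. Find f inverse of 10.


Solve x + 9 = 10
x = (10 - 9) / 1 = 1

1


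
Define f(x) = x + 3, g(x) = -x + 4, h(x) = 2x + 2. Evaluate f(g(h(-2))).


h(-2) = -2
g(-2) = 6
f(6) = 9

9


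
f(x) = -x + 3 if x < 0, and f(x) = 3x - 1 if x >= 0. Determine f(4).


4 satisfies x >= 0
f(4) = 11

11


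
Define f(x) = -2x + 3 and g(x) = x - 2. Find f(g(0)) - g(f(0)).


f(g(0)) = 7
g(f(0)) = 1
Difference = 6

6


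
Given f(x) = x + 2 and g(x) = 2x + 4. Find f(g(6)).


g(6) = 16
f(16) = 18

18


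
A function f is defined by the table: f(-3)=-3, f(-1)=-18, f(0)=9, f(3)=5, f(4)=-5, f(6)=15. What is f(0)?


9


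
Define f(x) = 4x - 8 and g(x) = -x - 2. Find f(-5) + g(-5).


f(-5) = -28
g(-5) = 3
Sum = -25

-25


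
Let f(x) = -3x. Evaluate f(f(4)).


36


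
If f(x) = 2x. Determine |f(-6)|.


12


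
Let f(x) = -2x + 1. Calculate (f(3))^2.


f(3) = -5
(-5)^2 = 25

25


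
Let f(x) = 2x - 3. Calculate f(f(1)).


f(1) = -1
f(-1) = -5

-5


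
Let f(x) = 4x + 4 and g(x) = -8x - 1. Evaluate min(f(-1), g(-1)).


f(-1) = 0
g(-1) = 7
min = 0

0


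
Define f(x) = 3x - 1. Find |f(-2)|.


f(-2) = -7
|-7| = 7

7


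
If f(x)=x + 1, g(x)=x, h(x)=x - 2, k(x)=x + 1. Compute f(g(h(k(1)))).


k(1) = 2
h(2) = 0
g(0) = 0
f(0) = 1

1


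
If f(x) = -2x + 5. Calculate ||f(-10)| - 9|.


f(-10) = 25
|25| = 25
|25 - 9| = 16

16


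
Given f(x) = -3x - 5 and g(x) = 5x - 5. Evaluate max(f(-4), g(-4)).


f(-4) = 7
g(-4) = -25
max = 7

7


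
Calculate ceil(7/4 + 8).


7/4 = 1.75
1.75 + 8 = 9.75
ceil(9.75) = 10

10


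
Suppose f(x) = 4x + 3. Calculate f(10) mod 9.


f(10) = 43
43 mod 9 = 7

7


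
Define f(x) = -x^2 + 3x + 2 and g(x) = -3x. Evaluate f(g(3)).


g(3) = -9
f(-9) = (-1)*(-9)^2 + 3*(-9) + 2 = -106

-106


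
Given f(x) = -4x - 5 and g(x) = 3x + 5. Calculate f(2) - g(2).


f(2) = -13
g(2) = 11
Difference = -24

-24


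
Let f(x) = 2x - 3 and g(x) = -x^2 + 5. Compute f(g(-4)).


g(-4) = -11
f(-11) = -25

-25


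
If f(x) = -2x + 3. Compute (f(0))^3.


f(0) = 3
(3)^3 = 27

27


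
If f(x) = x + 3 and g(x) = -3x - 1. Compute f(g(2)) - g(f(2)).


f(g(2)) = -4
g(f(2)) = -16
Difference = 12

12


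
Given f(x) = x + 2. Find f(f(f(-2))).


f(-2) = 0
f(0) = 2
f(2) = 4

4


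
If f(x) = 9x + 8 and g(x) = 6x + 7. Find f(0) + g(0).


f(0) = 8
g(0) = 7
Sum = 15

15


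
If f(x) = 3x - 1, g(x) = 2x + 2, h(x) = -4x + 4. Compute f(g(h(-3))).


101


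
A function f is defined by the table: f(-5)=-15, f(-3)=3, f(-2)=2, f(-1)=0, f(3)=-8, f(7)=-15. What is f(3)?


Reading from the table at x = 3

-8


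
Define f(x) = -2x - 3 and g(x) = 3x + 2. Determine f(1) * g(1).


f(1) = -5
g(1) = 5
Product = -25

-25


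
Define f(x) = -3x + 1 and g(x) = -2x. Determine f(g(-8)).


g(-8) = 16
f(16) = -47

-47


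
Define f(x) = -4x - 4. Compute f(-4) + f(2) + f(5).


f(-4) = 12
f(2) = -12
f(5) = -24
Sum = -24

-24


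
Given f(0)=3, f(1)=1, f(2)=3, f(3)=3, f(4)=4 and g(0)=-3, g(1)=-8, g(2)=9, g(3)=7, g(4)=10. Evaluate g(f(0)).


f(0) = 3
g(3) = 7

7


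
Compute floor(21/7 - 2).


21/7 = 3
3 - 2 = 1
floor(1) = 1

1


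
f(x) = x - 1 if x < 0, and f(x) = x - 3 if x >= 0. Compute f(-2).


-2 satisfies x < 0
f(-2) = -3

-3


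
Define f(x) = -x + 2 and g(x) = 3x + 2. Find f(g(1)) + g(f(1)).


2


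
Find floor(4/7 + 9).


4/7 = 0.5714
0.5714 + 9 = 9.5714
floor(9.5714) = 9

9


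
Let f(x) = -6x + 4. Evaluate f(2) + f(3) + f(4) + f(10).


f(2) = -8
f(3) = -14
f(4) = -20
f(10) = -56
Sum = -98

-98


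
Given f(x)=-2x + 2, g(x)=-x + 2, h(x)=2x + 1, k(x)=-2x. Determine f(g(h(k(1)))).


k(1) = -2
h(-2) = -3
g(-3) = 5
f(5) = -8

-8


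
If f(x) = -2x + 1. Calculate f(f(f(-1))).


f(-1) = 3
f(3) = -5
f(-5) = 11

11


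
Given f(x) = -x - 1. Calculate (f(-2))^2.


f(-2) = 1
(1)^2 = 1

1


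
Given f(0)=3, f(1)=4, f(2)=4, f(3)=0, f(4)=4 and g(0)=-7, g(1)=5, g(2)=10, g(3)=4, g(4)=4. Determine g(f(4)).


4


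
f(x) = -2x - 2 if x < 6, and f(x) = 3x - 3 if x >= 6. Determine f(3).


-8


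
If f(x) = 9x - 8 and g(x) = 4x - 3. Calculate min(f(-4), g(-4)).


f(-4) = -44
g(-4) = -19
min = -44

-44


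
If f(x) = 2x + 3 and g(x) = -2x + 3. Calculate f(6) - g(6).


24


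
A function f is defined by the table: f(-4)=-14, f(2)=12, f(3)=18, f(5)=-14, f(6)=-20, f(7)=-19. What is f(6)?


Reading from the table at x = 6

-20


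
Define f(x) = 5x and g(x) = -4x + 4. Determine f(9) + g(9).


f(9) = 45
g(9) = -32
Sum = 13

13


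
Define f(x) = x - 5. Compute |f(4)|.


f(4) = -1
|-1| = 1

1


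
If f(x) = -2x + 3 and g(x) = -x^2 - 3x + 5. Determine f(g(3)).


29


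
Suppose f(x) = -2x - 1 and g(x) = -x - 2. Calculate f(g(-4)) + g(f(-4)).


-14


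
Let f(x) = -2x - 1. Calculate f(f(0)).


f(0) = -1
f(-1) = 1

1


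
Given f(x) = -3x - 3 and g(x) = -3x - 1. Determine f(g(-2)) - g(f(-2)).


f(g(-2)) = -18
g(f(-2)) = -10
Difference = -8

-8


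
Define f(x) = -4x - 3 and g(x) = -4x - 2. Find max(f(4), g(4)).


-18


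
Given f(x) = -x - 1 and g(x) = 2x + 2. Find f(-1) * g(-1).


f(-1) = 0
g(-1) = 0
Product = 0

0


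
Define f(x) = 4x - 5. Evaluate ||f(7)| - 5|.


f(7) = 23
|23| = 23
|23 - 5| = 18

18


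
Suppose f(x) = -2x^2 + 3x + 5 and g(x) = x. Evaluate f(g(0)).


g(0) = 0
f(0) = (-2)*(0)^2 + 3*(0) + 5 = 5

5


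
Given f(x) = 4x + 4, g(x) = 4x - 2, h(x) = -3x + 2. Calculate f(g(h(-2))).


h(-2) = 8
g(8) = 30
f(30) = 124

124


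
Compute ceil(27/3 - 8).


1


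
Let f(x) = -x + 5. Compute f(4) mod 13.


f(4) = 1
1 mod 13 = 1

1


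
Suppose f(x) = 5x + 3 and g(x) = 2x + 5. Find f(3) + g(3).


f(3) = 18
g(3) = 11
Sum = 29

29


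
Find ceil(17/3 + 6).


12


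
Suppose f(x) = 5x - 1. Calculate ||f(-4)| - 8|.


f(-4) = -21
|-21| = 21
|21 - 8| = 13

13


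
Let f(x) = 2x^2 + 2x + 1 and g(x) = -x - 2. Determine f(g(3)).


g(3) = -5
f(-5) = 2*(-5)^2 + 2*(-5) + 1 = 41

41


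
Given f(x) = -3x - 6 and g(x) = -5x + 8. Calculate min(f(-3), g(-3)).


f(-3) = 3
g(-3) = 23
min = 3

3


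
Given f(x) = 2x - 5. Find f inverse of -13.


Solve 2x - 5 = -13
x = (-13 + 5) / 2 = -4

-4


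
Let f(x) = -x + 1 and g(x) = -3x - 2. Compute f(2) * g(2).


8


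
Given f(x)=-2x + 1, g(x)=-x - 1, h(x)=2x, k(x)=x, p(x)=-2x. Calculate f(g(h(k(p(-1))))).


11


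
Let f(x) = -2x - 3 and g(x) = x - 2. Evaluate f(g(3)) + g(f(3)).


f(g(3)) = -5
g(f(3)) = -11
Sum = -16

-16


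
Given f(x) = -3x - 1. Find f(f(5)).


47


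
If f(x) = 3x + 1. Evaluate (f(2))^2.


f(2) = 7
(7)^2 = 49

49


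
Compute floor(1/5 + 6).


1/5 = 0.2
0.2 + 6 = 6.2
floor(6.2) = 6

6


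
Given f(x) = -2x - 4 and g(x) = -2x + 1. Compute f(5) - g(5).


f(5) = -14
g(5) = -9
Difference = -5

-5


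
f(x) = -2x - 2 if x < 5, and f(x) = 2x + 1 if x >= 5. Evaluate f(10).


21


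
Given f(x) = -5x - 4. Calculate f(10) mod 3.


f(10) = -54
-54 mod 3 = 0

0


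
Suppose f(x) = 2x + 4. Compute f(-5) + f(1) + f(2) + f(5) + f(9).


44


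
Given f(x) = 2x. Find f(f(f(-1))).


f(-1) = -2
f(-2) = -4
f(-4) = -8

-8


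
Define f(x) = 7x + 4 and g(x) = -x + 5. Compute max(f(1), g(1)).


11


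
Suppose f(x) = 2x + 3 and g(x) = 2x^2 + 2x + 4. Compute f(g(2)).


g(2) = 16
f(16) = 35

35


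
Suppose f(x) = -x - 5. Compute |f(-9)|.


4


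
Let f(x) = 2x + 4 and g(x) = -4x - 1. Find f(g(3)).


g(3) = -13
f(-13) = -22

-22


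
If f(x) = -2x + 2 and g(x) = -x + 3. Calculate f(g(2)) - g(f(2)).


f(g(2)) = 0
g(f(2)) = 5
Difference = -5

-5


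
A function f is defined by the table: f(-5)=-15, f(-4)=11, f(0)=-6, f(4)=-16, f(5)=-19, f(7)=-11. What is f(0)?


Reading from the table at x = 0

-6
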